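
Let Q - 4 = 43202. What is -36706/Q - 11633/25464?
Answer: -239549497/183366264 ≈ -1.3064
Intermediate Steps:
Q = 43206 (Q = 4 + 43202 = 43206)
-36706/Q - 11633/25464 = -36706/43206 - 11633/25464 = -36706*1/43206 - 11633*1/25464 = -18353/21603 - 11633/25464 = -239549497/183366264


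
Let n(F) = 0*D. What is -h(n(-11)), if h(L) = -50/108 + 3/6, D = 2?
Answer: -1/27 ≈ -0.037037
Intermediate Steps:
n(F) = 0 (n(F) = 0*2 = 0)
h(L) = 1/27 (h(L) = -50*1/108 + 3*(1/6) = -25/54 + 1/2 = 1/27)
-h(n(-11)) = -1*1/27 = -1/27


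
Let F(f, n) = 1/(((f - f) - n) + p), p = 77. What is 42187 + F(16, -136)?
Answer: 8985832/213 ≈ 42187.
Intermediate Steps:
F(f, n) = 1/(77 - n) (F(f, n) = 1/(((f - f) - n) + 77) = 1/((0 - n) + 77) = 1/(-n + 77) = 1/(77 - n))
42187 + F(16, -136) = 42187 - 1/(-77 - 136) = 42187 - 1/(-213) = 42187 - 1*(-1/213) = 42187 + 1/213 = 8985832/213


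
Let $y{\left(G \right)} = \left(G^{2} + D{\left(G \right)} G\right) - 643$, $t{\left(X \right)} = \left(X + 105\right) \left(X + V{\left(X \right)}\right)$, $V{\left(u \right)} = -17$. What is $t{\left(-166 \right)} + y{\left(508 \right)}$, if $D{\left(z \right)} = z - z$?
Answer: $268584$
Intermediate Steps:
$t{\left(X \right)} = \left(-17 + X\right) \left(105 + X\right)$ ($t{\left(X \right)} = \left(X + 105\right) \left(X - 17\right) = \left(105 + X\right) \left(-17 + X\right) = \left(-17 + X\right) \left(105 + X\right)$)
$D{\left(z \right)} = 0$
$y{\left(G \right)} = -643 + G^{2}$ ($y{\left(G \right)} = \left(G^{2} + 0 G\right) - 643 = \left(G^{2} + 0\right) - 643 = G^{2} - 643 = -643 + G^{2}$)
$t{\left(-166 \right)} + y{\left(508 \right)} = \left(-1785 + \left(-166\right)^{2} + 88 \left(-166\right)\right) - \left(643 - 508^{2}\right) = \left(-1785 + 27556 - 14608\right) + \left(-643 + 258064\right) = 11163 + 257421 = 268584$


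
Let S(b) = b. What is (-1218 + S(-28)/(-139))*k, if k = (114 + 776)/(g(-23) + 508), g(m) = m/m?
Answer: -150653860/70751 ≈ -2129.4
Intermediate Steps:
g(m) = 1
k = 890/509 (k = (114 + 776)/(1 + 508) = 890/509 ≈ 1.7485)
(-1218 + S(-28)/(-139))*k = (-1218 - 28/(-139))*(890/509) = (-1218 - 28*(-1/139))*(890/509) = (-1218 + 28/139)*(890/509) = -169274/139*890/509 = -150653860/70751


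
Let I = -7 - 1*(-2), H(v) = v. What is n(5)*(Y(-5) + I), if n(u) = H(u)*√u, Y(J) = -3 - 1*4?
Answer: -60*√5 ≈ -134.16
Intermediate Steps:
I = -5 (I = -7 + 2 = -5)
Y(J) = -7 (Y(J) = -3 - 4 = -7)
n(u) = u^(3/2) (n(u) = u*√u = u^(3/2))
n(5)*(Y(-5) + I) = 5^(3/2)*(-7 - 5) = (5*√5)*(-12) = -60*√5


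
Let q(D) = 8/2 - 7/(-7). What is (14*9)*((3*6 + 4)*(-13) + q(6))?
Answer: -35406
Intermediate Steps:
q(D) = 5 (q(D) = 8*(½) - 7*(-⅐) = 4 + 1 = 5)
(14*9)*((3*6 + 4)*(-13) + q(6)) = (14*9)*((3*6 + 4)*(-13) + 5) = 126*((18 + 4)*(-13) + 5) = 126*(22*(-13) + 5) = 126*(-286 + 5) = 126*(-281) = -35406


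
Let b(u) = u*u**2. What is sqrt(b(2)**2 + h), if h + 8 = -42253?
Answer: I*sqrt(42197) ≈ 205.42*I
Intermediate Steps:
h = -42261 (h = -8 - 42253 = -42261)
b(u) = u**3
sqrt(b(2)**2 + h) = sqrt((2**3)**2 - 42261) = sqrt(8**2 - 42261) = sqrt(64 - 42261) = sqrt(-42197) = I*sqrt(42197)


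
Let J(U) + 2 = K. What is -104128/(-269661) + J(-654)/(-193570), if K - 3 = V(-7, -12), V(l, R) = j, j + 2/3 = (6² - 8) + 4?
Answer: 6715779307/17399426590 ≈ 0.38598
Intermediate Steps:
j = 94/3 (j = -⅔ + ((6² - 8) + 4) = -⅔ + ((36 - 8) + 4) = -⅔ + (28 + 4) = -⅔ + 32 = 94/3 ≈ 31.333)
V(l, R) = 94/3
K = 103/3 (K = 3 + 94/3 = 103/3 ≈ 34.333)
J(U) = 97/3 (J(U) = -2 + 103/3 = 97/3)
-104128/(-269661) + J(-654)/(-193570) = -104128/(-269661) + (97/3)/(-193570) = -104128*(-1/269661) + (97/3)*(-1/193570) = 104128/269661 - 97/580710 = 6715779307/17399426590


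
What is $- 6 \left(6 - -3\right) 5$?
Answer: $-270$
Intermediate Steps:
$- 6 \left(6 - -3\right) 5 = - 6 \left(6 + 3\right) 5 = \left(-6\right) 9 \cdot 5 = \left(-54\right) 5 = -270$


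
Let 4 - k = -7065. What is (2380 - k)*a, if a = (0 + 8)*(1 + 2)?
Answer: -112536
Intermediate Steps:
k = 7069 (k = 4 - 1*(-7065) = 4 + 7065 = 7069)
a = 24 (a = 8*3 = 24)
(2380 - k)*a = (2380 - 1*7069)*24 = (2380 - 7069)*24 = -4689*24 = -112536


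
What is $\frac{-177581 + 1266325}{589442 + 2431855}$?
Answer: $\frac{1088744}{3021297} \approx 0.36036$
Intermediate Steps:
$\frac{-177581 + 1266325}{589442 + 2431855} = \frac{1088744}{3021297}$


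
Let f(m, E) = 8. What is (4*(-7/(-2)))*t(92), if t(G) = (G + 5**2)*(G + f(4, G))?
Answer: 163800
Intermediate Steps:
t(G) = (8 + G)*(25 + G) (t(G) = (G + 5**2)*(G + 8) = (G + 25)*(8 + G) = (25 + G)*(8 + G) = (8 + G)*(25 + G))
(4*(-7/(-2)))*t(92) = (4*(-7/(-2)))*(200 + 92**2 + 33*92) = (4*(-7*(-1/2)))*(200 + 8464 + 3036) = (4*(7/2))*11700 = 14*11700 = 163800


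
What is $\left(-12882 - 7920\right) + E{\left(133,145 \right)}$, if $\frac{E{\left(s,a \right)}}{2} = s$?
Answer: $-20536$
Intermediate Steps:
$E{\left(s,a \right)} = 2 s$
$\left(-12882 - 7920\right) + E{\left(133,145 \right)} = \left(-12882 - 7920\right) + 2 \cdot 133 = -20802 + 266 = -20536$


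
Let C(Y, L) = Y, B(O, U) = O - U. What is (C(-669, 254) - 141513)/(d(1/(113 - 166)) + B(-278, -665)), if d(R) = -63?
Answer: -2633/6 ≈ -438.83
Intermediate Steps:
(C(-669, 254) - 141513)/(d(1/(113 - 166)) + B(-278, -665)) = (-669 - 141513)/(-63 + (-278 - 1*(-665))) = -142182/(-63 + (-278 + 665)) = -142182/(-63 + 387) = -142182/324 = -142182*1/324 = -2633/6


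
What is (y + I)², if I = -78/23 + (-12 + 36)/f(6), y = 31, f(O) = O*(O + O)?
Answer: 3717184/4761 ≈ 780.76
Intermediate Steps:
f(O) = 2*O² (f(O) = O*(2*O) = 2*O²)
I = -211/69 (I = -78/23 + (-12 + 36)/((2*6²)) = -78*1/23 + 24/((2*36)) = -78/23 + 24/72 = -78/23 + 24*(1/72) = -78/23 + ⅓ = -211/69 ≈ -3.0580)
(y + I)² = (31 - 211/69)² = (1928/69)² = 3717184/4761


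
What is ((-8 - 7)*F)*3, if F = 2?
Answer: -90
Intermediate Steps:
((-8 - 7)*F)*3 = ((-8 - 7)*2)*3 = -15*2*3 = -30*3 = -90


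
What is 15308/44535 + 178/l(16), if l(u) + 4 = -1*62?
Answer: -1152817/489885 ≈ -2.3532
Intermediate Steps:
l(u) = -66 (l(u) = -4 - 1*62 = -4 - 62 = -66)
15308/44535 + 178/l(16) = 15308/44535 + 178/(-66) = 15308*(1/44535) + 178*(-1/66) = 15308/44535 - 89/33 = -1152817/489885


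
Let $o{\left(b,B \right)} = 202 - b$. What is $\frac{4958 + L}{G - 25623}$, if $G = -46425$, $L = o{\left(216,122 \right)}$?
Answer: $- \frac{103}{1501} \approx -0.068621$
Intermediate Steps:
$L = -14$ ($L = 202 - 216 = -14$)
$\frac{4958 + L}{G - 25623} = \frac{4958 - 14}{-46425 - 25623} = \frac{4944}{-72048} = 4944 \left(- \frac{1}{72048}\right) = - \frac{103}{1501}$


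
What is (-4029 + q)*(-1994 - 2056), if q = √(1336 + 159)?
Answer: 16317450 - 4050*√1495 ≈ 1.6161e+7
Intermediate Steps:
q = √1495 ≈ 38.665
(-4029 + q)*(-1994 - 2056) = (-4029 + √1495)*(-1994 - 2056) = (-4029 + √1495)*(-4050) = 16317450 - 4050*√1495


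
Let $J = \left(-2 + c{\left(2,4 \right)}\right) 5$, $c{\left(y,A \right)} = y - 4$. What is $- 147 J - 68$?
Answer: $2872$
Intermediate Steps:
$c{\left(y,A \right)} = -4 + y$
$J = -20$ ($J = \left(-2 + \left(-4 + 2\right)\right) 5 = \left(-2 - 2\right) 5 = \left(-4\right) 5 = -20$)
$- 147 J - 68 = \left(-147\right) \left(-20\right) - 68 = 2940 - 68 = 2872$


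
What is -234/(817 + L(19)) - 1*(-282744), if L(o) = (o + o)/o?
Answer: 1979206/7 ≈ 2.8274e+5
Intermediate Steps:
L(o) = 2 (L(o) = (2*o)/o = 2)
-234/(817 + L(19)) - 1*(-282744) = -234/(817 + 2) - 1*(-282744) = -234/819 + 282744 = -234*1/819 + 282744 = -2/7 + 282744 = 1979206/7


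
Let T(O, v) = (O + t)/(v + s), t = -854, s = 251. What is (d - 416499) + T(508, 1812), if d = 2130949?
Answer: 3536910004/2063 ≈ 1.7145e+6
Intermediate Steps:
T(O, v) = (-854 + O)/(251 + v) (T(O, v) = (O - 854)/(v + 251) = (-854 + O)/(251 + v))
(d - 416499) + T(508, 1812) = (2130949 - 416499) + (-854 + 508)/(251 + 1812) = 1714450 - 346/2063 = 3536910004/2063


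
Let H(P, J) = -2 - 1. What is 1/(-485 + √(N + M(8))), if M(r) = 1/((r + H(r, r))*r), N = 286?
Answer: -19400/9397559 - 2*√114410/9397559 ≈ -0.0021364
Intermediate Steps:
H(P, J) = -3
M(r) = 1/(r*(-3 + r)) (M(r) = 1/((r - 3)*r) = 1/((-3 + r)*r) = 1/(r*(-3 + r)))
1/(-485 + √(N + M(8))) = 1/(-485 + √(286 + 1/(8*(-3 + 8)))) = 1/(-485 + √(286 + (⅛)/5)) = 1/(-485 + √(286 + (⅛)*(⅕))) = 1/(-485 + √(286 + 1/40)) = 1/(-485 + √(11441/40)) = 1/(-485 + √114410/20)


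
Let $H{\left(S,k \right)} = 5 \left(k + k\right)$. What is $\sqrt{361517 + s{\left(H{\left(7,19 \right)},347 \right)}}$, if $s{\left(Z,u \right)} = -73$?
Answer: $2 \sqrt{90361} \approx 601.2$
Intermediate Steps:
$H{\left(S,k \right)} = 10 k$ ($H{\left(S,k \right)} = 5 \cdot 2 k = 10 k$)
$\sqrt{361517 + s{\left(H{\left(7,19 \right)},347 \right)}} = \sqrt{361517 - 73} = \sqrt{361444} = 2 \sqrt{90361}$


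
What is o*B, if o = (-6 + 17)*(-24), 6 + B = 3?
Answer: 792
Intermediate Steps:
B = -3 (B = -6 + 3 = -3)
o = -264 (o = 11*(-24) = -264)
o*B = -264*(-3) = 792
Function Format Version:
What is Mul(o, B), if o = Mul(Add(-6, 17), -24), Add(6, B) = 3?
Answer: 792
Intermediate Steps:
B = -3 (B = Add(-6, 3) = -3)
o = -264 (o = Mul(11, -24) = -264)
Mul(o, B) = Mul(-264, -3) = 792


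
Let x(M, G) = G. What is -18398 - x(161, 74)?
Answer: -18472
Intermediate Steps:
-18398 - x(161, 74) = -18398 - 1*74 = -18398 - 74 = -18472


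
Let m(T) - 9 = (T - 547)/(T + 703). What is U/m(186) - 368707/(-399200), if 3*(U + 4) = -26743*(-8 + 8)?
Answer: 34934157/76247200 ≈ 0.45817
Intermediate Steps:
m(T) = 9 + (-547 + T)/(703 + T) (m(T) = 9 + (T - 547)/(T + 703) = 9 + (-547 + T)/(703 + T))
U = -4 (U = -4 + (-26743*(-8 + 8))/3 = -4 + (-26743*0)/3 = -4 + (⅓)*0 = -4 + 0 = -4)
U/m(186) - 368707/(-399200) = -4*(703 + 186)/(10*(578 + 186)) - 368707/(-399200) = -4/(10*764/889) - 368707*(-1/399200) = -4/(10*(1/889)*764) + 368707/399200 = -4/7640/889 + 368707/399200 = -4*889/7640 + 368707/399200 = -889/1910 + 368707/399200 = 34934157/76247200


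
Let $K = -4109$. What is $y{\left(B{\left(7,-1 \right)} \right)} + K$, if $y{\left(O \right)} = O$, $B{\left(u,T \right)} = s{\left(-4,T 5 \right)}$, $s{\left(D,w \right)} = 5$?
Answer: $-4104$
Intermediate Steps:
$B{\left(u,T \right)} = 5$
$y{\left(B{\left(7,-1 \right)} \right)} + K = 5 - 4109 = -4104$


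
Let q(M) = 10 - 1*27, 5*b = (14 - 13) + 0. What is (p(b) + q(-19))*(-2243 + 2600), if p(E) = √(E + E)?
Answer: -6069 + 357*√10/5 ≈ -5843.2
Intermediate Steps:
b = ⅕ (b = ((14 - 13) + 0)/5 = (1 + 0)/5 = (⅕)*1 = ⅕ ≈ 0.20000)
q(M) = -17 (q(M) = 10 - 27 = -17)
p(E) = √2*√E (p(E) = √(2*E) = √2*√E)
(p(b) + q(-19))*(-2243 + 2600) = (√2*√(⅕) - 17)*(-2243 + 2600) = (√2*(√5/5) - 17)*357 = (√10/5 - 17)*357 = (-17 + √10/5)*357 = -6069 + 357*√10/5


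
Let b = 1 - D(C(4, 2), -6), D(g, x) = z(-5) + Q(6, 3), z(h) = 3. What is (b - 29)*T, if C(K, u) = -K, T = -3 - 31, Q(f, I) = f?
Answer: 1258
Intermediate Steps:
T = -34
D(g, x) = 9 (D(g, x) = 3 + 6 = 9)
b = -8 (b = 1 - 1*9 = 1 - 9 = -8)
(b - 29)*T = (-8 - 29)*(-34) = -37*(-34) = 1258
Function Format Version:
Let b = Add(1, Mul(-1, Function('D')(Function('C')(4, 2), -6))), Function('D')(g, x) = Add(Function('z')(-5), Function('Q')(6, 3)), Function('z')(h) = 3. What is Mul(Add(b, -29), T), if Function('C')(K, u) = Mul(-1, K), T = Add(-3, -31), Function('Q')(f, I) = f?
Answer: 1258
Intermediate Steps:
T = -34
Function('D')(g, x) = 9 (Function('D')(g, x) = Add(3, 6) = 9)
b = -8 (b = Add(1, Mul(-1, 9)) = Add(1, -9) = -8)
Mul(Add(b, -29), T) = Mul(Add(-8, -29), -34) = Mul(-37, -34) = 1258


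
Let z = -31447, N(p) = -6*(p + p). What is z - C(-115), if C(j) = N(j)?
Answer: -32827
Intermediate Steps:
N(p) = -12*p
C(j) = -12*j
z - C(-115) = -31447 - (-12)*(-115) = -31447 - 1*1380 = -31447 - 1380 = -32827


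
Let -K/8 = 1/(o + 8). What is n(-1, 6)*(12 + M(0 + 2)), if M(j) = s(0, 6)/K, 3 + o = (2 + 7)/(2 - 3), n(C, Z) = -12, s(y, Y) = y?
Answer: -144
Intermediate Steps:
o = -12 (o = -3 + (2 + 7)/(2 - 3) = -3 + 9/(-1) = -3 + 9*(-1) = -3 - 9 = -12)
K = 2 (K = -8/(-12 + 8) = -8/(-4) = -8*(-¼) = 2)
M(j) = 0 (M(j) = 0/2 = 0*(½) = 0)
n(-1, 6)*(12 + M(0 + 2)) = -12*(12 + 0) = -12*12 = -144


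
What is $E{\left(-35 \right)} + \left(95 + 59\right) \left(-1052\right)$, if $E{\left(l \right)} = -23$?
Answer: $-162031$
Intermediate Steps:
$E{\left(-35 \right)} + \left(95 + 59\right) \left(-1052\right) = -23 + \left(95 + 59\right) \left(-1052\right) = -23 + 154 \left(-1052\right) = -23 - 162008 = -162031$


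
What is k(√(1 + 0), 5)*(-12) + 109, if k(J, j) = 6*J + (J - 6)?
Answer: 97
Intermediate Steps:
k(J, j) = -6 + 7*J (k(J, j) = 6*J + (-6 + J) = -6 + 7*J)
k(√(1 + 0), 5)*(-12) + 109 = (-6 + 7*√(1 + 0))*(-12) + 109 = (-6 + 7*√1)*(-12) + 109 = (-6 + 7*1)*(-12) + 109 = (-6 + 7)*(-12) + 109 = 1*(-12) + 109 = -12 + 109 = 97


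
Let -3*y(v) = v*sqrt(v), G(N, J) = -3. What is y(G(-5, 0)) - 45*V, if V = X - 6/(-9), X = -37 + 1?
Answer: 1590 + I*sqrt(3) ≈ 1590.0 + 1.732*I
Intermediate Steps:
y(v) = -v**(3/2)/3 (y(v) = -v*sqrt(v)/3 = -v**(3/2)/3)
X = -36
V = -106/3 (V = -36 - 6/(-9) = -36 - 6*(-1/9) = -36 + 2/3 = -106/3 ≈ -35.333)
y(G(-5, 0)) - 45*V = -(-1)*I*sqrt(3) - 45*(-106/3) = -(-1)*I*sqrt(3) + 1590 = I*sqrt(3) + 1590 = 1590 + I*sqrt(3)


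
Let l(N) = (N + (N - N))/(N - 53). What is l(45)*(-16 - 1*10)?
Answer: 585/4 ≈ 146.25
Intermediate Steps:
l(N) = N/(-53 + N) (l(N) = (N + 0)/(-53 + N) = N/(-53 + N))
l(45)*(-16 - 1*10) = (45/(-53 + 45))*(-16 - 1*10) = (45/(-8))*(-16 - 10) = (45*(-⅛))*(-26) = -45/8*(-26) = 585/4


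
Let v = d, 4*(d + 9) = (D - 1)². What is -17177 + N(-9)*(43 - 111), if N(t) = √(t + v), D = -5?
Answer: -17177 - 204*I ≈ -17177.0 - 204.0*I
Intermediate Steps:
d = 0 (d = -9 + (-5 - 1)²/4 = -9 + (¼)*(-6)² = -9 + (¼)*36 = -9 + 9 = 0)
v = 0
N(t) = √t (N(t) = √(t + 0) = √t)
-17177 + N(-9)*(43 - 111) = -17177 + √(-9)*(43 - 111) = -17177 + (3*I)*(-68) = -17177 - 204*I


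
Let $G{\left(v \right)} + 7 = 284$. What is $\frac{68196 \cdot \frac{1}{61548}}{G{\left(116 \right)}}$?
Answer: $\frac{5683}{1420733} \approx 0.004$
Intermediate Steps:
$G{\left(v \right)} = 277$ ($G{\left(v \right)} = -7 + 284 = 277$)
$\frac{68196 \cdot \frac{1}{61548}}{G{\left(116 \right)}} = \frac{68196 \cdot \frac{1}{61548}}{277} = 68196 \cdot \frac{1}{61548} \cdot \frac{1}{277} = \frac{5683}{5129} \cdot \frac{1}{277} = \frac{5683}{1420733}$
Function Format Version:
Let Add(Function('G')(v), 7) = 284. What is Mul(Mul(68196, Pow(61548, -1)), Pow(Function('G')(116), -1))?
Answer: Rational(5683, 1420733) ≈ 0.0040000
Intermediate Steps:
Function('G')(v) = 277 (Function('G')(v) = Add(-7, 284) = 277)
Mul(Mul(68196, Pow(61548, -1)), Pow(Function('G')(116), -1)) = Mul(Mul(68196, Pow(61548, -1)), Pow(277, -1)) = Mul(Mul(68196, Rational(1, 61548)), Rational(1, 277)) = Mul(Rational(5683, 5129), Rational(1, 277)) = Rational(5683, 1420733)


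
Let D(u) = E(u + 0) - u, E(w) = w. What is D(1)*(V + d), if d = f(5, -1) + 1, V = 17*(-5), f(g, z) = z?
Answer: 0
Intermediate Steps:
D(u) = 0 (D(u) = (u + 0) - u = u - u = 0)
V = -85
d = 0 (d = -1 + 1 = 0)
D(1)*(V + d) = 0*(-85 + 0) = 0*(-85) = 0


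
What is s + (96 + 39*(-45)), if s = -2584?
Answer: -4243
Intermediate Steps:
s + (96 + 39*(-45)) = -2584 + (96 + 39*(-45)) = -2584 + (96 - 1755) = -2584 - 1659 = -4243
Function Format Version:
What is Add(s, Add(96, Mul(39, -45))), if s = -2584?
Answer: -4243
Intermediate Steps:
Add(s, Add(96, Mul(39, -45))) = Add(-2584, Add(96, Mul(39, -45))) = Add(-2584, Add(96, -1755)) = Add(-2584, -1659) = -4243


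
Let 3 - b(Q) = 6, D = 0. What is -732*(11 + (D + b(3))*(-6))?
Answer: -21228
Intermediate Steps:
b(Q) = -3 (b(Q) = 3 - 1*6 = 3 - 6 = -3)
-732*(11 + (D + b(3))*(-6)) = -732*(11 + (0 - 3)*(-6)) = -732*(11 - 3*(-6)) = -732*(11 + 18) = -732*29 = -21228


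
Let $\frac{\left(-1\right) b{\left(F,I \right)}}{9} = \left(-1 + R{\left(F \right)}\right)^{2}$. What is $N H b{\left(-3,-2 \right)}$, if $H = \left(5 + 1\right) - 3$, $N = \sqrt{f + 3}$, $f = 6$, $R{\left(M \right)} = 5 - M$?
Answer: $-3969$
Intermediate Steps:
$b{\left(F,I \right)} = - 9 \left(4 - F\right)^{2}$ ($b{\left(F,I \right)} = - 9 \left(-1 - \left(-5 + F\right)\right)^{2} = - 9 \left(4 - F\right)^{2}$)
$N = 3$ ($N = \sqrt{6 + 3} = \sqrt{9} = 3$)
$H = 3$ ($H = 6 - 3 = 3$)
$N H b{\left(-3,-2 \right)} = 3 \cdot 3 \left(- 9 \left(-4 - 3\right)^{2}\right) = 9 \left(- 9 \left(-7\right)^{2}\right) = 9 \left(\left(-9\right) 49\right) = 9 \left(-441\right) = -3969$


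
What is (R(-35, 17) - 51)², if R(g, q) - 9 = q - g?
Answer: 100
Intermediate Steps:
R(g, q) = 9 + q - g (R(g, q) = 9 + (q - g) = 9 + q - g)
(R(-35, 17) - 51)² = ((9 + 17 - 1*(-35)) - 51)² = ((9 + 17 + 35) - 51)² = (61 - 51)² = 10² = 100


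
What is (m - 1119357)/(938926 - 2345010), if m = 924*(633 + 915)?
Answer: -310995/1406084 ≈ -0.22118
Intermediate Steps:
m = 1430352 (m = 924*1548 = 1430352)
(m - 1119357)/(938926 - 2345010) = (1430352 - 1119357)/(938926 - 2345010) = 310995/(-1406084) = 310995*(-1/1406084) = -310995/1406084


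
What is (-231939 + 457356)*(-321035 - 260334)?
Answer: -131050455873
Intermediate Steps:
(-231939 + 457356)*(-321035 - 260334) = 225417*(-581369) = -131050455873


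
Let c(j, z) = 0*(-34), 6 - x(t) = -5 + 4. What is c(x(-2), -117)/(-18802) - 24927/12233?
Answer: -24927/12233 ≈ -2.0377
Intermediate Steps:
x(t) = 7 (x(t) = 6 - (-5 + 4) = 6 - 1*(-1) = 6 + 1 = 7)
c(j, z) = 0
c(x(-2), -117)/(-18802) - 24927/12233 = 0/(-18802) - 24927/12233 = 0*(-1/18802) - 24927*1/12233 = 0 - 24927/12233 = -24927/12233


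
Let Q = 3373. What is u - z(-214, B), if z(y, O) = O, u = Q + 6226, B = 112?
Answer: 9487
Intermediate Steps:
u = 9599 (u = 3373 + 6226 = 9599)
u - z(-214, B) = 9599 - 1*112 = 9599 - 112 = 9487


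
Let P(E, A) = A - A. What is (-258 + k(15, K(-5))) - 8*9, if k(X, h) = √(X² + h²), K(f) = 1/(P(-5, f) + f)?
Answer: -330 + √5626/5 ≈ -315.00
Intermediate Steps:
P(E, A) = 0
K(f) = 1/f (K(f) = 1/(0 + f) = 1/f)
(-258 + k(15, K(-5))) - 8*9 = (-258 + √(15² + (1/(-5))²)) - 8*9 = (-258 + √(225 + (-⅕)²)) - 72 = (-258 + √(225 + 1/25)) - 72 = (-258 + √(5626/25)) - 72 = (-258 + √5626/5) - 72 = -330 + √5626/5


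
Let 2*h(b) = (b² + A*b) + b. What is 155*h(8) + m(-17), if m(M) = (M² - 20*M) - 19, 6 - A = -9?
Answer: 15490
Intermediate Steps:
A = 15 (A = 6 - 1*(-9) = 6 + 9 = 15)
m(M) = -19 + M² - 20*M
h(b) = b²/2 + 8*b (h(b) = ((b² + 15*b) + b)/2 = (b² + 16*b)/2 = b²/2 + 8*b)
155*h(8) + m(-17) = 155*((½)*8*(16 + 8)) + (-19 + (-17)² - 20*(-17)) = 155*((½)*8*24) + (-19 + 289 + 340) = 155*96 + 610 = 14880 + 610 = 15490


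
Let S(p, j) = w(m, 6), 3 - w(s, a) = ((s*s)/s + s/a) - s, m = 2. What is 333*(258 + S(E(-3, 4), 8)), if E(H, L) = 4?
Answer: 86802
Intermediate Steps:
w(s, a) = 3 - s/a (w(s, a) = 3 - (((s*s)/s + s/a) - s) = 3 - ((s**2/s + s/a) - s) = 3 - ((s + s/a) - s) = 3 - s/a)
S(p, j) = 8/3 (S(p, j) = 3 - 1*2/6 = 3 - 1*2*1/6 = 3 - 1/3 = 8/3)
333*(258 + S(E(-3, 4), 8)) = 333*(258 + 8/3) = 333*(782/3) = 86802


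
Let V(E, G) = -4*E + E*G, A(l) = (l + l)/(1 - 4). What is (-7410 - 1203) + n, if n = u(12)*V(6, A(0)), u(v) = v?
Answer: -8901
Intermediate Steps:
A(l) = -2*l/3 (A(l) = (2*l)/(-3) = (2*l)*(-⅓) = -2*l/3)
n = -288 (n = 12*(6*(-4 - ⅔*0)) = 12*(6*(-4 + 0)) = 12*(6*(-4)) = 12*(-24) = -288)
(-7410 - 1203) + n = (-7410 - 1203) - 288 = -8613 - 288 = -8901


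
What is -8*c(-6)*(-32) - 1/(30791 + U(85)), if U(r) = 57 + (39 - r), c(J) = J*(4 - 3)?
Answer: -47311873/30802 ≈ -1536.0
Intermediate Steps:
c(J) = J (c(J) = J*1 = J)
U(r) = 96 - r
-8*c(-6)*(-32) - 1/(30791 + U(85)) = -8*(-6)*(-32) - 1/(30791 + (96 - 1*85)) = 48*(-32) - 1/(30791 + (96 - 85)) = -1536 - 1/(30791 + 11) = -1536 - 1/30802 = -47311873/30802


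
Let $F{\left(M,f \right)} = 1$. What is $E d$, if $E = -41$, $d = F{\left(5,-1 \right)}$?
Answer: $-41$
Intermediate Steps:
$d = 1$
$E d = \left(-41\right) 1 = -41$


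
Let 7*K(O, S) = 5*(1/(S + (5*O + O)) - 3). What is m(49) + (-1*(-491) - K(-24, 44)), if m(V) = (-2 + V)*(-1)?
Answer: 8923/20 ≈ 446.15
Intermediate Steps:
K(O, S) = -15/7 + 5/(7*(S + 6*O)) (K(O, S) = (5*(1/(S + (5*O + O)) - 3))/7 = (5*(1/(S + 6*O) - 3))/7 = (5*(-3 + 1/(S + 6*O)))/7 = (-15 + 5/(S + 6*O))/7 = -15/7 + 5/(7*(S + 6*O)))
m(V) = 2 - V
m(49) + (-1*(-491) - K(-24, 44)) = (2 - 1*49) + (-1*(-491) - 5*(1 - 18*(-24) - 3*44)/(7*(44 + 6*(-24)))) = (2 - 49) + (491 - 5*(1 + 432 - 132)/(7*(44 - 144))) = -47 + (491 - 5*301/(7*(-100))) = -47 + (491 - 5*(-1)*301/(7*100)) = -47 + (491 - 1*(-43/20)) = -47 + (491 + 43/20) = -47 + 9863/20 = 8923/20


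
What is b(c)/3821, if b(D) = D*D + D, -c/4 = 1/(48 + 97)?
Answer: -564/80336525 ≈ -7.0205e-6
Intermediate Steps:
c = -4/145 (c = -4/(48 + 97) = -4/145 ≈ -0.027586)
b(D) = D + D² (b(D) = D² + D = D + D²)
b(c)/3821 = -4*(1 - 4/145)/145/3821 = -4/145*141/145*(1/3821) = -564/21025*1/3821 = -564/80336525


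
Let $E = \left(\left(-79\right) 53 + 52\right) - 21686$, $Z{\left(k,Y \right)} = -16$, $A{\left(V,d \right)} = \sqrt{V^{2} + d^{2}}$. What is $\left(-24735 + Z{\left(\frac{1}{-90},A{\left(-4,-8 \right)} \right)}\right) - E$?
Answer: $1070$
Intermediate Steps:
$E = -25821$ ($E = \left(-4187 + 52\right) - 21686 = -4135 - 21686 = -25821$)
$\left(-24735 + Z{\left(\frac{1}{-90},A{\left(-4,-8 \right)} \right)}\right) - E = \left(-24735 - 16\right) - -25821 = -24751 + 25821 = 1070$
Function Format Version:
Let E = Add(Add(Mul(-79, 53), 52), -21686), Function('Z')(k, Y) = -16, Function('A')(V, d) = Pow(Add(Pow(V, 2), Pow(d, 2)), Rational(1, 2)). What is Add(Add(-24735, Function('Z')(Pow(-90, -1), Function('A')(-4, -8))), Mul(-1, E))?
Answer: 1070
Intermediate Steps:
E = -25821 (E = Add(Add(-4187, 52), -21686) = Add(-4135, -21686) = -25821)
Add(Add(-24735, Function('Z')(Pow(-90, -1), Function('A')(-4, -8))), Mul(-1, E)) = Add(Add(-24735, -16), Mul(-1, -25821)) = Add(-24751, 25821) = 1070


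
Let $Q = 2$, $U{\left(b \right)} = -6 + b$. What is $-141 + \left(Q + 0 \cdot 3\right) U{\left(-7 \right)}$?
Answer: $-167$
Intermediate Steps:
$-141 + \left(Q + 0 \cdot 3\right) U{\left(-7 \right)} = -141 + \left(2 + 0 \cdot 3\right) \left(-6 - 7\right) = -141 + \left(2 + 0\right) \left(-13\right) = -141 + 2 \left(-13\right) = -141 - 26 = -167$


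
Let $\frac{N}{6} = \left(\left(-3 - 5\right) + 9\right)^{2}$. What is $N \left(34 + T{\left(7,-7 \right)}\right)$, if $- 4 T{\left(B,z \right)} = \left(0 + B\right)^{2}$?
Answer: $\frac{261}{2} \approx 130.5$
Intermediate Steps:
$T{\left(B,z \right)} = - \frac{B^{2}}{4}$ ($T{\left(B,z \right)} = - \frac{\left(0 + B\right)^{2}}{4} = - \frac{B^{2}}{4}$)
$N = 6$ ($N = 6 \left(\left(-3 - 5\right) + 9\right)^{2} = 6 \left(-8 + 9\right)^{2} = 6 \cdot 1^{2} = 6 \cdot 1 = 6$)
$N \left(34 + T{\left(7,-7 \right)}\right) = 6 \left(34 - \frac{7^{2}}{4}\right) = 6 \left(34 - \frac{49}{4}\right) = 6 \cdot \frac{87}{4} = \frac{261}{2}$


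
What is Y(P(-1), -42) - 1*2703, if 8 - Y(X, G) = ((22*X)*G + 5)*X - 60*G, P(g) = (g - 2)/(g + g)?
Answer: -6287/2 ≈ -3143.5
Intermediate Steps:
P(g) = (-2 + g)/(2*g) (P(g) = (-2 + g)/((2*g)) = (-2 + g)*(1/(2*g)) = (-2 + g)/(2*g))
Y(X, G) = 8 + 60*G - X*(5 + 22*G*X) (Y(X, G) = 8 - (((22*X)*G + 5)*X - 60*G) = 8 - ((22*G*X + 5)*X - 60*G) = 8 - ((5 + 22*G*X)*X - 60*G) = 8 - (X*(5 + 22*G*X) - 60*G) = 8 - (-60*G + X*(5 + 22*G*X)) = 8 + (60*G - X*(5 + 22*G*X)) = 8 + 60*G - X*(5 + 22*G*X))
Y(P(-1), -42) - 1*2703 = (8 - 5*(-2 - 1)/(2*(-1)) + 60*(-42) - 22*(-42)*((1/2)*(-2 - 1)/(-1))**2) - 1*2703 = (8 - 5*(-1)*(-3)/2 - 2520 - 22*(-42)*((1/2)*(-1)*(-3))**2) - 2703 = (8 - 5*3/2 - 2520 - 22*(-42)*(3/2)**2) - 2703 = (8 - 15/2 - 2520 - 22*(-42)*9/4) - 2703 = (8 - 15/2 - 2520 + 2079) - 2703 = -881/2 - 2703 = -6287/2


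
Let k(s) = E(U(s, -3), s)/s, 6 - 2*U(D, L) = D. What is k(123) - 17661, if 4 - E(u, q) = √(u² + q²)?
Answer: -2172299/123 - √8245/82 ≈ -17662.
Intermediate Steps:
U(D, L) = 3 - D/2
E(u, q) = 4 - √(q² + u²) (E(u, q) = 4 - √(u² + q²) = 4 - √(q² + u²))
k(s) = (4 - √(s² + (3 - s/2)²))/s
k(123) - 17661 = (½)*(8 - √((-6 + 123)² + 4*123²))/123 - 17661 = (½)*(1/123)*(8 - √(117² + 4*15129)) - 17661 = (½)*(1/123)*(8 - √(13689 + 60516)) - 17661 = (½)*(1/123)*(8 - √74205) - 17661 = (½)*(1/123)*(8 - 3*√8245) - 17661 = (4/123 - √8245/82) - 17661 = -2172299/123 - √8245/82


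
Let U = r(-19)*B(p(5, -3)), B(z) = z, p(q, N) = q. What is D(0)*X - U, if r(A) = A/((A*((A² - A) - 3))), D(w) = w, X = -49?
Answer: -5/377 ≈ -0.013263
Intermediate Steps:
r(A) = 1/(-3 + A² - A) (r(A) = A/((A*(-3 + A² - A))) = A*(1/(A*(-3 + A² - A))) = 1/(-3 + A² - A))
U = 5/377 (U = 5/(-3 + (-19)² - 1*(-19)) = 5/(-3 + 361 + 19) = 5/377 ≈ 0.013263)
D(0)*X - U = 0*(-49) - 1*5/377 = 0 - 5/377 = -5/377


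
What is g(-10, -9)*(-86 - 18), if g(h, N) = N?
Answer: 936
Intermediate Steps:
g(-10, -9)*(-86 - 18) = -9*(-86 - 18) = -9*(-104) = 936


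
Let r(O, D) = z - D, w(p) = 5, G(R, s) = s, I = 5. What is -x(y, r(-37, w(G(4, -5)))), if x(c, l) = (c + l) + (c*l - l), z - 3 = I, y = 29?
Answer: -116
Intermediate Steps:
z = 8 (z = 3 + 5 = 8)
r(O, D) = 8 - D
x(c, l) = c + c*l (x(c, l) = (c + l) + (-l + c*l) = c + c*l)
-x(y, r(-37, w(G(4, -5)))) = -29*(1 + (8 - 1*5)) = -29*(1 + (8 - 5)) = -29*(1 + 3) = -29*4 = -1*116 = -116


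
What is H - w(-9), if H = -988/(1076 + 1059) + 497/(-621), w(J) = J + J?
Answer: 22190387/1325835 ≈ 16.737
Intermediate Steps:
w(J) = 2*J
H = -1674643/1325835 (H = -988/2135 + 497*(-1/621) = -988*1/2135 - 497/621 = -988/2135 - 497/621 = -1674643/1325835 ≈ -1.2631)
H - w(-9) = -1674643/1325835 - 2*(-9) = -1674643/1325835 - 1*(-18) = -1674643/1325835 + 18 = 22190387/1325835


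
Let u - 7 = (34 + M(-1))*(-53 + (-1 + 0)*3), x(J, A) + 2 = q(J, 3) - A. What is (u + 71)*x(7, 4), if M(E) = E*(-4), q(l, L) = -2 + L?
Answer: 10250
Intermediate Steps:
x(J, A) = -1 - A (x(J, A) = -2 + ((-2 + 3) - A) = -2 + (1 - A) = -1 - A)
M(E) = -4*E
u = -2121 (u = 7 + (34 - 4*(-1))*(-53 + (-1 + 0)*3) = 7 + (34 + 4)*(-53 - 1*3) = 7 + 38*(-53 - 3) = 7 + 38*(-56) = 7 - 2128 = -2121)
(u + 71)*x(7, 4) = (-2121 + 71)*(-1 - 1*4) = -2050*(-1 - 4) = -2050*(-5) = 10250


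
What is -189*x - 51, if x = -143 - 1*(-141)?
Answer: 327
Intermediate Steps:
x = -2 (x = -143 + 141 = -2)
-189*x - 51 = -189*(-2) - 51 = 378 - 51 = 327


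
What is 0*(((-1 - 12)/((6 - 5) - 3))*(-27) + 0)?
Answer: 0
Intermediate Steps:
0*(((-1 - 12)/((6 - 5) - 3))*(-27) + 0) = 0*(-13/(1 - 3)*(-27) + 0) = 0*(-13/(-2)*(-27) + 0) = 0*(-13*(-½)*(-27) + 0) = 0*((13/2)*(-27) + 0) = 0*(-351/2 + 0) = 0*(-351/2) = 0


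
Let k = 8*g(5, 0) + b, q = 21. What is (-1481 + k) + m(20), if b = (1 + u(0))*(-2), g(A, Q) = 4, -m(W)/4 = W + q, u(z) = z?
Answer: -1615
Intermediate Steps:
m(W) = -84 - 4*W (m(W) = -4*(W + 21) = -4*(21 + W) = -84 - 4*W)
b = -2 (b = (1 + 0)*(-2) = 1*(-2) = -2)
k = 30 (k = 8*4 - 2 = 32 - 2 = 30)
(-1481 + k) + m(20) = (-1481 + 30) + (-84 - 4*20) = -1451 + (-84 - 80) = -1451 - 164 = -1615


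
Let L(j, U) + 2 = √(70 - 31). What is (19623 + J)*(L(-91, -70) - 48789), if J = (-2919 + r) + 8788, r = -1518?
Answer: -1169715434 + 23974*√39 ≈ -1.1696e+9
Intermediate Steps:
L(j, U) = -2 + √39 (L(j, U) = -2 + √(70 - 31) = -2 + √39)
J = 4351 (J = (-2919 - 1518) + 8788 = -4437 + 8788 = 4351)
(19623 + J)*(L(-91, -70) - 48789) = (19623 + 4351)*((-2 + √39) - 48789) = 23974*(-48791 + √39) = -1169715434 + 23974*√39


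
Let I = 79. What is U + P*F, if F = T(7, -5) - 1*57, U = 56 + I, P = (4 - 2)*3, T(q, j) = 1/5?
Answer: -1029/5 ≈ -205.80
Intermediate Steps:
T(q, j) = 1/5
P = 6 (P = 2*3 = 6)
U = 135 (U = 56 + 79 = 135)
F = -284/5 (F = 1/5 - 1*57 = 1/5 - 57 = -284/5 ≈ -56.800)
U + P*F = 135 + 6*(-284/5) = 135 - 1704/5 = -1029/5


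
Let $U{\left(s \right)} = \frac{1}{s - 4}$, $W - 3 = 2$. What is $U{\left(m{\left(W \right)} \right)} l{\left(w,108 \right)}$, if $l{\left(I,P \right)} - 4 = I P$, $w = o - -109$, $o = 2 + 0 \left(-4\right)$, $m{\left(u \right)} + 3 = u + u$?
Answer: $\frac{11992}{3} \approx 3997.3$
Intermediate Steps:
$W = 5$ ($W = 3 + 2 = 5$)
$m{\left(u \right)} = -3 + 2 u$ ($m{\left(u \right)} = -3 + \left(u + u\right) = -3 + 2 u$)
$U{\left(s \right)} = \frac{1}{-4 + s}$
$o = 2$ ($o = 2 + 0 = 2$)
$w = 111$ ($w = 2 - -109 = 2 + 109 = 111$)
$l{\left(I,P \right)} = 4 + I P$
$U{\left(m{\left(W \right)} \right)} l{\left(w,108 \right)} = \frac{4 + 111 \cdot 108}{-4 + \left(-3 + 2 \cdot 5\right)} = \frac{4 + 11988}{-4 + \left(-3 + 10\right)} = \frac{1}{-4 + 7} \cdot 11992 = \frac{1}{3} \cdot 11992 = \frac{11992}{3}$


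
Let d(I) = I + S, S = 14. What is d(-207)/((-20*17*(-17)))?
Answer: -193/5780 ≈ -0.033391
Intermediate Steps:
d(I) = 14 + I (d(I) = I + 14 = 14 + I)
d(-207)/((-20*17*(-17))) = (14 - 207)/((-20*17*(-17))) = -193/((-340*(-17))) = -193/5780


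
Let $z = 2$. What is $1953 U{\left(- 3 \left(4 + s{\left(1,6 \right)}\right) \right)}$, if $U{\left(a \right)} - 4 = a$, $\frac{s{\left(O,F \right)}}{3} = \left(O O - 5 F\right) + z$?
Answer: $458955$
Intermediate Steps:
$s{\left(O,F \right)} = 6 - 15 F + 3 O^{2}$ ($s{\left(O,F \right)} = 3 \left(\left(O O - 5 F\right) + 2\right) = 3 \left(\left(O^{2} - 5 F\right) + 2\right) = 3 \left(2 + O^{2} - 5 F\right) = 6 - 15 F + 3 O^{2}$)
$U{\left(a \right)} = 4 + a$
$1953 U{\left(- 3 \left(4 + s{\left(1,6 \right)}\right) \right)} = 1953 \left(4 - 3 \left(4 + \left(6 - 90 + 3 \cdot 1^{2}\right)\right)\right) = 1953 \left(4 - 3 \left(4 + \left(6 - 90 + 3 \cdot 1\right)\right)\right) = 1953 \left(4 - 3 \left(4 + \left(6 - 90 + 3\right)\right)\right) = 1953 \left(4 - 3 \left(4 - 81\right)\right) = 1953 \left(4 - -231\right) = 1953 \left(4 + 231\right) = 1953 \cdot 235 = 458955$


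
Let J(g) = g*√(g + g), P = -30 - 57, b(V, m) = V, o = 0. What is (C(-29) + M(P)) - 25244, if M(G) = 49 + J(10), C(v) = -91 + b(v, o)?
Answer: -25315 + 20*√5 ≈ -25270.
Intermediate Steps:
C(v) = -91 + v
P = -87
J(g) = √2*g^(3/2) (J(g) = g*√(2*g) = g*(√2*√g) = √2*g^(3/2))
M(G) = 49 + 20*√5 (M(G) = 49 + √2*10^(3/2) = 49 + √2*(10*√10) = 49 + 20*√5)
(C(-29) + M(P)) - 25244 = ((-91 - 29) + (49 + 20*√5)) - 25244 = (-120 + (49 + 20*√5)) - 25244 = (-71 + 20*√5) - 25244 = -25315 + 20*√5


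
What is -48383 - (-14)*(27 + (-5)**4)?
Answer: -39255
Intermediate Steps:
-48383 - (-14)*(27 + (-5)**4) = -48383 - (-14)*(27 + 625) = -48383 - (-14)*652 = -48383 - 1*(-9128) = -48383 + 9128 = -39255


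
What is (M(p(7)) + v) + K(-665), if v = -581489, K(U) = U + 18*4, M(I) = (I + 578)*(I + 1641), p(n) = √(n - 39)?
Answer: 366384 + 8876*I*√2 ≈ 3.6638e+5 + 12553.0*I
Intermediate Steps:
p(n) = √(-39 + n)
M(I) = (578 + I)*(1641 + I)
K(U) = 72 + U (K(U) = U + 72 = 72 + U)
(M(p(7)) + v) + K(-665) = ((948498 + (√(-39 + 7))² + 2219*√(-39 + 7)) - 581489) + (72 - 665) = ((948498 + (√(-32))² + 2219*√(-32)) - 581489) - 593 = ((948498 + (4*I*√2)² + 2219*(4*I*√2)) - 581489) - 593 = ((948498 - 32 + 8876*I*√2) - 581489) - 593 = ((948466 + 8876*I*√2) - 581489) - 593 = (366977 + 8876*I*√2) - 593 = 366384 + 8876*I*√2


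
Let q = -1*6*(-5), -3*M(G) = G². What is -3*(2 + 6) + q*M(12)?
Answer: -1464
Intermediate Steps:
M(G) = -G²/3
q = 30 (q = -6*(-5) = 30)
-3*(2 + 6) + q*M(12) = -3*(2 + 6) + 30*(-⅓*12²) = -3*8 + 30*(-⅓*144) = -24 + 30*(-48) = -24 - 1440 = -1464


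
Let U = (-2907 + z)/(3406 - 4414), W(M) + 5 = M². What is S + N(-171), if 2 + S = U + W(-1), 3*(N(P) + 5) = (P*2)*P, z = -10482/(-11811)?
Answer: 77329648933/3968496 ≈ 19486.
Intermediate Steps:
z = 3494/3937 (z = -10482*(-1/11811) = 3494/3937 ≈ 0.88748)
W(M) = -5 + M²
U = 11441365/3968496 (U = (-2907 + 3494/3937)/(3406 - 4414) = -11441365/3937/(-1008) = -11441365/3937*(-1/1008) = 11441365/3968496 ≈ 2.8830)
N(P) = -5 + 2*P²/3 (N(P) = -5 + ((P*2)*P)/3 = -5 + ((2*P)*P)/3 = -5 + (2*P²)/3 = -5 + 2*P²/3)
S = -12369611/3968496 (S = -2 + (11441365/3968496 + (-5 + (-1)²)) = -2 + (11441365/3968496 + (-5 + 1)) = -2 + (11441365/3968496 - 4) = -2 - 4432619/3968496 = -12369611/3968496 ≈ -3.1170)
S + N(-171) = -12369611/3968496 + (-5 + (⅔)*(-171)²) = -12369611/3968496 + (-5 + (⅔)*29241) = -12369611/3968496 + (-5 + 19494) = -12369611/3968496 + 19489 = 77329648933/3968496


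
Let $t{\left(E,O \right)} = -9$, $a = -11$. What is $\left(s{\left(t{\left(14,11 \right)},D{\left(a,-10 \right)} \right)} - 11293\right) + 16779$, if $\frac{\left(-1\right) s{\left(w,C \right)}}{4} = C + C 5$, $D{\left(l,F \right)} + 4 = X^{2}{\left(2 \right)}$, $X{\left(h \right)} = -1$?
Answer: $5558$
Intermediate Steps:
$D{\left(l,F \right)} = -3$ ($D{\left(l,F \right)} = -4 + \left(-1\right)^{2} = -4 + 1 = -3$)
$s{\left(w,C \right)} = - 24 C$ ($s{\left(w,C \right)} = - 4 \left(C + C 5\right) = - 4 \left(C + 5 C\right) = - 4 \cdot 6 C = - 24 C$)
$\left(s{\left(t{\left(14,11 \right)},D{\left(a,-10 \right)} \right)} - 11293\right) + 16779 = \left(\left(-24\right) \left(-3\right) - 11293\right) + 16779 = \left(72 - 11293\right) + 16779 = -11221 + 16779 = 5558$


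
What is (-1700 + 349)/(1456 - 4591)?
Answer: 1351/3135 ≈ 0.43094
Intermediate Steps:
(-1700 + 349)/(1456 - 4591) = -1351/(-3135) = -1351*(-1/3135) = 1351/3135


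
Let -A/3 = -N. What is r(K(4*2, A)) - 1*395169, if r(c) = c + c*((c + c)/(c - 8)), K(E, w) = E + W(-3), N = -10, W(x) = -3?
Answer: -1185542/3 ≈ -3.9518e+5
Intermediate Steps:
A = -30 (A = -(-3)*(-10) = -3*10 = -30)
K(E, w) = -3 + E (K(E, w) = E - 3 = -3 + E)
r(c) = c + 2*c²/(-8 + c) (r(c) = c + c*((2*c)/(-8 + c)) = c + c*(2*c/(-8 + c)) = c + 2*c²/(-8 + c))
r(K(4*2, A)) - 1*395169 = (-3 + 4*2)*(-8 + 3*(-3 + 4*2))/(-8 + (-3 + 4*2)) - 1*395169 = (-3 + 8)*(-8 + 3*(-3 + 8))/(-8 + (-3 + 8)) - 395169 = 5*(-8 + 3*5)/(-8 + 5) - 395169 = 5*(-8 + 15)/(-3) - 395169 = 5*(-⅓)*7 - 395169 = -35/3 - 395169 = -1185542/3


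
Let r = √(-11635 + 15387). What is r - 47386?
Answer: -47386 + 2*√938 ≈ -47325.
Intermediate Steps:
r = 2*√938 (r = √3752 = 2*√938 ≈ 61.254)
r - 47386 = 2*√938 - 47386 = -47386 + 2*√938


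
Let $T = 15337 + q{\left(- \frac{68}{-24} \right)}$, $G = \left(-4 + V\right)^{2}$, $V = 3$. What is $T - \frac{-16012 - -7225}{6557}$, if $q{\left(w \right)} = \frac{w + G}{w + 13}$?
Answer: $\frac{9554632931}{622915} \approx 15339.0$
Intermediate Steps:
$G = 1$ ($G = \left(-4 + 3\right)^{2} = \left(-1\right)^{2} = 1$)
$q{\left(w \right)} = \frac{1 + w}{13 + w}$ ($q{\left(w \right)} = \frac{w + 1}{w + 13} = \frac{1 + w}{13 + w}$)
$T = \frac{1457038}{95}$ ($T = 15337 + \frac{1 - \frac{68}{-24}}{13 - \frac{68}{-24}} = 15337 + \frac{1 - - \frac{17}{6}}{13 - - \frac{17}{6}} = 15337 + \frac{1 + \frac{17}{6}}{13 + \frac{17}{6}} = 15337 + \frac{1}{\frac{95}{6}} \cdot \frac{23}{6} = 15337 + \frac{6}{95} \cdot \frac{23}{6} = 15337 + \frac{23}{95} = \frac{1457038}{95} \approx 15337.0$)
$T - \frac{-16012 - -7225}{6557} = \frac{1457038}{95} - \frac{-16012 - -7225}{6557} = \frac{1457038}{95} - \left(-16012 + 7225\right) \frac{1}{6557} = \frac{1457038}{95} - \left(-8787\right) \frac{1}{6557} = \frac{1457038}{95} - - \frac{8787}{6557} = \frac{1457038}{95} + \frac{8787}{6557} = \frac{9554632931}{622915}$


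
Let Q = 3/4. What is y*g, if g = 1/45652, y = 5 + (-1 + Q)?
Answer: 19/182608 ≈ 0.00010405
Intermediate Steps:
Q = ¾ (Q = 3*(¼) = ¾ ≈ 0.75000)
y = 19/4 (y = 5 + (-1 + ¾) = 5 - ¼ = 19/4 ≈ 4.7500)
g = 1/45652 ≈ 2.1905e-5
y*g = (19/4)*(1/45652) = 19/182608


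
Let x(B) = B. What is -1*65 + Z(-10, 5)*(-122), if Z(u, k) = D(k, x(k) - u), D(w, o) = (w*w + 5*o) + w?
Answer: -12875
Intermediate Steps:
D(w, o) = w + w² + 5*o (D(w, o) = (w² + 5*o) + w = w + w² + 5*o)
Z(u, k) = k² - 5*u + 6*k (Z(u, k) = k + k² + 5*(k - u) = k + k² + (-5*u + 5*k) = k² - 5*u + 6*k)
-1*65 + Z(-10, 5)*(-122) = -1*65 + (5² - 5*(-10) + 6*5)*(-122) = -65 + (25 + 50 + 30)*(-122) = -65 + 105*(-122) = -65 - 12810 = -12875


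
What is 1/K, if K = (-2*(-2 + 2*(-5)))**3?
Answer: 1/13824 ≈ 7.2338e-5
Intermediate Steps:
K = 13824 (K = (-2*(-2 - 10))**3 = (-2*(-12))**3 = 24**3 = 13824)
1/K = 1/13824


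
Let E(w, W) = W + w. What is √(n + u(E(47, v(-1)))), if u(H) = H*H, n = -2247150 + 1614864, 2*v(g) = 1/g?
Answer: 3*I*√280055/2 ≈ 793.8*I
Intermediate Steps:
v(g) = 1/(2*g)
n = -632286
u(H) = H²
√(n + u(E(47, v(-1)))) = √(-632286 + ((½)/(-1) + 47)²) = √(-632286 + ((½)*(-1) + 47)²) = √(-632286 + (-½ + 47)²) = √(-632286 + (93/2)²) = √(-632286 + 8649/4) = √(-2520495/4) = 3*I*√280055/2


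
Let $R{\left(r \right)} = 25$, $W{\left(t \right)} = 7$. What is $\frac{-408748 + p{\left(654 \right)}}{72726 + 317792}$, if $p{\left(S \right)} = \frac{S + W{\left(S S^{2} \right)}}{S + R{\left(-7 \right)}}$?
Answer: $- \frac{277539231}{265161722} \approx -1.0467$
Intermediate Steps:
$p{\left(S \right)} = \frac{7 + S}{25 + S}$ ($p{\left(S \right)} = \frac{S + 7}{S + 25} = \frac{7 + S}{25 + S}$)
$\frac{-408748 + p{\left(654 \right)}}{72726 + 317792} = \frac{-408748 + \frac{7 + 654}{25 + 654}}{72726 + 317792} = \frac{-408748 + \frac{1}{679} \cdot 661}{390518} = \left(-408748 + \frac{1}{679} \cdot 661\right) \frac{1}{390518} = \left(-408748 + \frac{661}{679}\right) \frac{1}{390518} = \left(- \frac{277539231}{679}\right) \frac{1}{390518} = - \frac{277539231}{265161722}$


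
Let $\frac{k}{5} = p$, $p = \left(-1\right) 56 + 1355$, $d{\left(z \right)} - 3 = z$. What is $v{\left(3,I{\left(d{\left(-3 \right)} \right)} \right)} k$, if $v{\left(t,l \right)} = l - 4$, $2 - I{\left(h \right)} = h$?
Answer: $-12990$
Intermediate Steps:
$d{\left(z \right)} = 3 + z$
$p = 1299$ ($p = -56 + 1355 = 1299$)
$I{\left(h \right)} = 2 - h$
$k = 6495$ ($k = 5 \cdot 1299 = 6495$)
$v{\left(t,l \right)} = -4 + l$ ($v{\left(t,l \right)} = l - 4 = -4 + l$)
$v{\left(3,I{\left(d{\left(-3 \right)} \right)} \right)} k = \left(-4 + \left(2 - \left(3 - 3\right)\right)\right) 6495 = \left(-4 + \left(2 - 0\right)\right) 6495 = \left(-4 + \left(2 + 0\right)\right) 6495 = \left(-4 + 2\right) 6495 = \left(-2\right) 6495 = -12990$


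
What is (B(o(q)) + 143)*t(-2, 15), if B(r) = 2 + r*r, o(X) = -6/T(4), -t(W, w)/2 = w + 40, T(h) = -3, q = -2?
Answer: -16390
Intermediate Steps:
t(W, w) = -80 - 2*w (t(W, w) = -2*(w + 40) = -2*(40 + w) = -80 - 2*w)
o(X) = 2 (o(X) = -6/(-3) = -6*(-1/3) = 2)
B(r) = 2 + r**2
(B(o(q)) + 143)*t(-2, 15) = ((2 + 2**2) + 143)*(-80 - 2*15) = ((2 + 4) + 143)*(-80 - 30) = (6 + 143)*(-110) = 149*(-110) = -16390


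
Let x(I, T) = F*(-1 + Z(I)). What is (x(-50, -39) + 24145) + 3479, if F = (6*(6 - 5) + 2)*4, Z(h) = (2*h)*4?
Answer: 14792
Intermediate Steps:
Z(h) = 8*h
F = 32 (F = (6*1 + 2)*4 = (6 + 2)*4 = 8*4 = 32)
x(I, T) = -32 + 256*I (x(I, T) = 32*(-1 + 8*I) = -32 + 256*I)
(x(-50, -39) + 24145) + 3479 = ((-32 + 256*(-50)) + 24145) + 3479 = ((-32 - 12800) + 24145) + 3479 = (-12832 + 24145) + 3479 = 11313 + 3479 = 14792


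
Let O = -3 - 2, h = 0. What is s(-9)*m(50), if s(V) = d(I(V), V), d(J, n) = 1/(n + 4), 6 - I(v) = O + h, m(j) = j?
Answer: -10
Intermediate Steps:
O = -5
I(v) = 11 (I(v) = 6 - (-5 + 0) = 6 - 1*(-5) = 6 + 5 = 11)
d(J, n) = 1/(4 + n)
s(V) = 1/(4 + V)
s(-9)*m(50) = 50/(4 - 9) = 50/(-5) = -⅕*50 = -10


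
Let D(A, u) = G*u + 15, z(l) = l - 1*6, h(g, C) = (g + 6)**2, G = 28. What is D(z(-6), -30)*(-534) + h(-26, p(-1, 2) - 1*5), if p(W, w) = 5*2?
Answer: 440950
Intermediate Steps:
p(W, w) = 10
h(g, C) = (6 + g)**2
z(l) = -6 + l (z(l) = l - 6 = -6 + l)
D(A, u) = 15 + 28*u (D(A, u) = 28*u + 15 = 15 + 28*u)
D(z(-6), -30)*(-534) + h(-26, p(-1, 2) - 1*5) = (15 + 28*(-30))*(-534) + (6 - 26)**2 = (15 - 840)*(-534) + (-20)**2 = -825*(-534) + 400 = 440550 + 400 = 440950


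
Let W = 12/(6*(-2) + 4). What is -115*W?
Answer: 345/2 ≈ 172.50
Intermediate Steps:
W = -3/2 (W = 12/(-12 + 4) = 12/(-8) = 12*(-⅛) = -3/2 ≈ -1.5000)
-115*W = -115*(-3/2) = 345/2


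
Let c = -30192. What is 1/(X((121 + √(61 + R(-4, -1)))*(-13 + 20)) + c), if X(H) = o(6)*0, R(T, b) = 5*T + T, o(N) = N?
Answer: -1/30192 ≈ -3.3121e-5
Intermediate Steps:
R(T, b) = 6*T
X(H) = 0 (X(H) = 6*0 = 0)
1/(X((121 + √(61 + R(-4, -1)))*(-13 + 20)) + c) = 1/(0 - 30192) = 1/(-30192) = -1/30192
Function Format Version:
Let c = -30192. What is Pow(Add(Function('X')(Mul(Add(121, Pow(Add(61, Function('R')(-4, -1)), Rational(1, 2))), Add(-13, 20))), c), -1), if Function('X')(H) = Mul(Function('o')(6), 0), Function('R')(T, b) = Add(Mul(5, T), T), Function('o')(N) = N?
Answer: Rational(-1, 30192) ≈ -3.3121e-5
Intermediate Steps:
Function('R')(T, b) = Mul(6, T)
Function('X')(H) = 0 (Function('X')(H) = Mul(6, 0) = 0)
Pow(Add(Function('X')(Mul(Add(121, Pow(Add(61, Function('R')(-4, -1)), Rational(1, 2))), Add(-13, 20))), c), -1) = Pow(Add(0, -30192), -1) = Pow(-30192, -1) = Rational(-1, 30192)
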